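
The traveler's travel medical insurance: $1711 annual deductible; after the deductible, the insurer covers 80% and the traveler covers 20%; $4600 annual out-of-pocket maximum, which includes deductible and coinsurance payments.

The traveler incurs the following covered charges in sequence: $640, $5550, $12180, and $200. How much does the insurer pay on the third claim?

$10186.80

#1 ($640): entire amount goes to the deductible. Traveler owes $640 (running OOP $640). Plan pays $640 − $640 = $0.
#2 ($5550): $1071 to deductible, leaving $4479; traveler's 20% is $895.80. Traveler owes $1966.80 (running OOP $2606.80). Plan pays $5550 − $1966.80 = $3583.20.
#3 ($12180): 20% coinsurance on $12180 = $2436. OOP would hit $5042.80 > $4600, so the cap limits the traveler to $4600 − $2606.80 = $1993.20. Plan pays $12180 − $1993.20 = $10186.80.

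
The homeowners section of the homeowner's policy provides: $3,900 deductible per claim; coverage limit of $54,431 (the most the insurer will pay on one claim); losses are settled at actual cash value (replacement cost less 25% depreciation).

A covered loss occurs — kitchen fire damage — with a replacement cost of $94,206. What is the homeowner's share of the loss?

$39,775

Depreciate 25%: the covered value is $94,206 × 0.75 = $70,654.50.
Subtract the deductible: $70,654.50 − $3,900 = $66,754.50.
$66,754.50 exceeds the $54,431 limit, so the insurer pays the limit: $54,431.
The homeowner bears the rest of the original loss: $94,206 − $54,431 = $39,775.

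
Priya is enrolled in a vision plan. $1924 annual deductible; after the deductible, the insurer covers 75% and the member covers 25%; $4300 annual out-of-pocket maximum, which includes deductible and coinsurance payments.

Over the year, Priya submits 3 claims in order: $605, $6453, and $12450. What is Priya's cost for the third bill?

#1 ($605): fully absorbed by the deductible. Member pays $605; OOP now $605.
#2 ($6453): deductible takes $1319, $5134 remains; coinsurance $5134 × 25% = $1283.50. Cost to member: $2602.50. OOP to date $3207.50.
#3 ($12450): deductible already satisfied, so member's share is 25% × $12450 = $3112.50. That would push OOP to $6320, over the $4300 cap, so member pays $4300 − $3207.50 = $1092.50.

$1092.50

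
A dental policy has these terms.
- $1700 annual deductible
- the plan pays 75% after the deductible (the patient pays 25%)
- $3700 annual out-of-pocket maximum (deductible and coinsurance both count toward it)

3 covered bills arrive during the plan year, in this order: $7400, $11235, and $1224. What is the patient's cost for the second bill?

$575

Bill 1, $7400: deductible takes $1700, $5700 remains; coinsurance $5700 × 25% = $1425. Patient pays $3125; OOP now $3125.
Bill 2, $11235: 25% coinsurance on $11235 = $2808.75. That would push OOP to $5933.75, over the $3700 cap, so patient pays $3700 − $3125 = $575.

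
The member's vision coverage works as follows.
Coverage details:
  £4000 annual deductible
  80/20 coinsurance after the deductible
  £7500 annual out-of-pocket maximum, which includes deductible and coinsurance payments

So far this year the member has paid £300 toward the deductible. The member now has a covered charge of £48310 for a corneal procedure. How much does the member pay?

Remaining deductible: £4000 − £300 = £3700.
The remaining £44610 (= £48310 − £3700) moves to coinsurance.
20% of £44610 = £8922 falls to the member.
So the member owes £3700 + £8922 = £12622 before any cap.
Adding £12622 to the £300 already spent would give £12922, which exceeds the £7500 cap; the member pays just £7500 − £300 = £7200.

£7200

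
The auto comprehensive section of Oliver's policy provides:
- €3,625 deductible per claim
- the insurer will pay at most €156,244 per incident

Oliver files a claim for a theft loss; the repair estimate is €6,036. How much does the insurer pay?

€2,411

Subtract the deductible: €6,036 − €3,625 = €2,411.
€2,411 is within the €156,244 limit, so the insurer pays €2,411.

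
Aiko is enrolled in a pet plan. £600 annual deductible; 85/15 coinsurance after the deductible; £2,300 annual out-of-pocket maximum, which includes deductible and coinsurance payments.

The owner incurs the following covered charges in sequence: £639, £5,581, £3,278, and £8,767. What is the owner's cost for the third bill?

£491.70

Claim 1 — £639: £600 to deductible, leaving £39; coinsurance £39 × 15% = £5.85. Cost to owner: £605.85. OOP to date £605.85.
Claim 2 — £5,581: 15% coinsurance on £5,581 = £837.15. Cost to owner: £837.15. OOP to date £1,443.
Claim 3 — £3,278: deductible already satisfied, so owner's share is 15% × £3,278 = £491.70. Owner owes £491.70 (running OOP £1,934.70).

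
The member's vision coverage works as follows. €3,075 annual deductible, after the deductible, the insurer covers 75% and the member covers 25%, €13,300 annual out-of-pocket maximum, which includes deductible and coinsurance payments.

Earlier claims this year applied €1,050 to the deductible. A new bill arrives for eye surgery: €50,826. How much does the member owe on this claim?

€12,250

Remaining deductible: €3,075 − €1,050 = €2,025.
The remaining €48,801 (= €50,826 − €2,025) moves to coinsurance.
Coinsurance: €48,801 × 25% = €12,200.25.
So the member owes €2,025 + €12,200.25 = €14,225.25 before any cap.
That would bring total out-of-pocket to €15,275.25, past the €13,300 cap. The member is capped at €13,300 − €1,050 = €12,250 on this claim.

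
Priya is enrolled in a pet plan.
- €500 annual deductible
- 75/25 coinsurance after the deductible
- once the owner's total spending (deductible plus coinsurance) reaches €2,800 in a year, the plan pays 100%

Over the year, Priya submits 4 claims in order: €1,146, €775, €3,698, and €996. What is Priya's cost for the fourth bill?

Claim 1 — €1,146: €500 finishes the deductible; €646 goes to coinsurance; owner's 25% is €161.50. Owner pays €661.50; OOP now €661.50.
Claim 2 — €775: deductible met; 25% of €775 = €193.75. Owner owes €193.75 (running OOP €855.25).
Claim 3 — €3,698: deductible met; 25% of €3,698 = €924.50. Cost to owner: €924.50. OOP to date €1,779.75.
Claim 4 — €996: deductible met; 25% of €996 = €249. Owner pays €249; OOP now €2,028.75.

€249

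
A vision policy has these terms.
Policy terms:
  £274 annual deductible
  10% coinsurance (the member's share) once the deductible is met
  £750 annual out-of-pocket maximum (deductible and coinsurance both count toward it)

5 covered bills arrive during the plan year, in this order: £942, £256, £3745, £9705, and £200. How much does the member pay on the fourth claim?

Claim 1 (£942): £274 to deductible, leaving £668; 10% of £668 = £66.80. Cost to member: £340.80. OOP to date £340.80.
Claim 2 (£256): 10% coinsurance on £256 = £25.60. Member pays £25.60; OOP now £366.40.
Claim 3 (£3745): deductible met; 10% of £3745 = £374.50. Cost to member: £374.50. OOP to date £740.90.
Claim 4 (£9705): 10% coinsurance on £9705 = £970.50. OOP would hit £1711.40 > £750, so the cap limits the member to £750 − £740.90 = £9.10.

£9.10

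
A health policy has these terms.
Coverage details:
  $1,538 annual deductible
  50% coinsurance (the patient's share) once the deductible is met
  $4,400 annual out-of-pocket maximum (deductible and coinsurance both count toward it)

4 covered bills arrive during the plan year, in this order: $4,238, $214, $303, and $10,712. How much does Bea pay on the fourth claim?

$1,253.50

Claim 1 ($4,238): $1,538 finishes the deductible; $2,700 goes to coinsurance; patient's 50% is $1,350. Patient pays $2,888; OOP now $2,888.
Claim 2 ($214): 50% coinsurance on $214 = $107. Cost to patient: $107. OOP to date $2,995.
Claim 3 ($303): 50% coinsurance on $303 = $151.50. Cost to patient: $151.50. OOP to date $3,146.50.
Claim 4 ($10,712): 50% coinsurance on $10,712 = $5,356. OOP would hit $8,502.50 > $4,400, so the cap limits the patient to $4,400 − $3,146.50 = $1,253.50.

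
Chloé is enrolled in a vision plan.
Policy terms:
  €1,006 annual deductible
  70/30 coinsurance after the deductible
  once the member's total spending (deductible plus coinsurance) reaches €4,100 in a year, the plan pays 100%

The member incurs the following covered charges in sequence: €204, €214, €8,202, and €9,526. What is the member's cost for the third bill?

€2,872.20

#1 (€204): all of it applies to the deductible. Member owes €204 (running OOP €204).
#2 (€214): fully absorbed by the deductible. Member pays €214; OOP now €418.
#3 (€8,202): €588 finishes the deductible; €7,614 goes to coinsurance; coinsurance €7,614 × 30% = €2,284.20. Member owes €2,872.20 (running OOP €3,290.20).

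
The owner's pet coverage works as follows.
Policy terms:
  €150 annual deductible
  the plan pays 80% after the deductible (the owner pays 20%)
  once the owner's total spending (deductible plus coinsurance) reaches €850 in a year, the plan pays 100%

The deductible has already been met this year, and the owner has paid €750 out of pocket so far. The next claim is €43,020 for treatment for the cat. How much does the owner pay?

The deductible is already satisfied, so the full bill goes to coinsurance.
Coinsurance: €43,020 × 20% = €8,604.
Year-to-date out-of-pocket would reach €750 + €8,604 = €9,354, above the €850 maximum, so the owner pays only €850 − €750 = €100.

€100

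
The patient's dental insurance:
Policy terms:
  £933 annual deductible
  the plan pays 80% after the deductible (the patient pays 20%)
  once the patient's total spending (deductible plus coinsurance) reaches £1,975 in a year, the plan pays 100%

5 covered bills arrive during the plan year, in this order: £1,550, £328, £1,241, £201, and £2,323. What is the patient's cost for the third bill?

Claim 1 (£1,550): £933 to deductible, leaving £617; coinsurance £617 × 20% = £123.40. Patient pays £1,056.40; OOP now £1,056.40.
Claim 2 (£328): 20% coinsurance on £328 = £65.60. Cost to patient: £65.60. OOP to date £1,122.
Claim 3 (£1,241): 20% coinsurance on £1,241 = £248.20. Patient pays £248.20; OOP now £1,370.20.

£248.20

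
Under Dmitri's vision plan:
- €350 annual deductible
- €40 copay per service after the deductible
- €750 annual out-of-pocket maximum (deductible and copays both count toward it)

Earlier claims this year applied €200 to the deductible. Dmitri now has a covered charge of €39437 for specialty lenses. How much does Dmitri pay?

Remaining deductible: €350 − €200 = €150.
That leaves €39437 − €150 = €39287 for the copay.
Copay on this service: €40.
Member responsibility before any cap: €150 + €40 = €190.
Cumulative spending €200 + €190 = €390 stays under the €750 maximum.

€190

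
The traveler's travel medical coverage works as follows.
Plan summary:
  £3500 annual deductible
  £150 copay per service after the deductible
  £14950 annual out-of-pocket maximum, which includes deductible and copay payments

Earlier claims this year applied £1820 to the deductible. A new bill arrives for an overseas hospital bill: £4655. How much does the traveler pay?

£1830

Deductible still to meet: £3500 − £1820 = £1680.
After the £1680 deductible portion, £4655 − £1680 = £2975 is subject to the copay.
Copay on this service: £150.
That puts the traveler's cost at £1680 + £150 = £1830 before any cap.
Year-to-date out-of-pocket becomes £1820 + £1830 = £3650, still under the £14950 maximum, so no cap applies.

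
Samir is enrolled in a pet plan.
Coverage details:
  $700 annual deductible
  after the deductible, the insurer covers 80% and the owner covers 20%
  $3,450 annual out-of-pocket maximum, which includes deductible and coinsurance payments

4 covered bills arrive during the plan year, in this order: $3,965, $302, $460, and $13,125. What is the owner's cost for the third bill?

Bill 1, $3,965: $700 to deductible, leaving $3,265; owner's 20% is $653. Owner owes $1,353 (running OOP $1,353).
Bill 2, $302: 20% coinsurance on $302 = $60.40. Owner pays $60.40; OOP now $1,413.40.
Bill 3, $460: 20% coinsurance on $460 = $92. Owner pays $92; OOP now $1,505.40.

$92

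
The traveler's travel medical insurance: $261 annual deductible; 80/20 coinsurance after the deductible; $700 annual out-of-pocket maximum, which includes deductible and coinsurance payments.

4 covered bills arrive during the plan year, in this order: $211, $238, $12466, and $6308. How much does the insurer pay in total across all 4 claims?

Claim 1 ($211): entire amount goes to the deductible. Traveler pays $211; OOP now $211. Insurer: $211 − $211 = $0.
Claim 2 ($238): deductible takes $50, $188 remains; 20% of $188 = $37.60. Traveler pays $87.60; OOP now $298.60. Insurer: $238 − $87.60 = $150.40.
Claim 3 ($12466): deductible met; 20% of $12466 = $2493.20. That would push OOP to $2791.80, over the $700 cap, so traveler pays $700 − $298.60 = $401.40. Insurer: $12466 − $401.40 = $12064.60.
Claim 4 ($6308): 20% coinsurance on $6308 = $1261.60. OOP would hit $1961.60 > $700, so the cap limits the traveler to $700 − $700 = $0. Insurer: $6308 − $0 = $6308.
Insurer total = bills − traveler's total = $19223 − $700 = $18523.

$18523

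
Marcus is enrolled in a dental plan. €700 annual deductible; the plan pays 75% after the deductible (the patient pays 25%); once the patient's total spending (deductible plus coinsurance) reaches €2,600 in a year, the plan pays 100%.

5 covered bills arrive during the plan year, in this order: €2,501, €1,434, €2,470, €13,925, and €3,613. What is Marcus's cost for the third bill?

€617.50

Claim 1 (€2,501): €700 to deductible, leaving €1,801; 25% of €1,801 = €450.25. Patient pays €1,150.25; OOP now €1,150.25.
Claim 2 (€1,434): 25% coinsurance on €1,434 = €358.50. Cost to patient: €358.50. OOP to date €1,508.75.
Claim 3 (€2,470): deductible met; 25% of €2,470 = €617.50. Patient owes €617.50 (running OOP €2,126.25).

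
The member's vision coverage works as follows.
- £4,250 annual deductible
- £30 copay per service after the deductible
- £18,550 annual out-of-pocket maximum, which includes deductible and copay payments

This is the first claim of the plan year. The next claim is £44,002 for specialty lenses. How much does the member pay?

Deductible not yet touched, so the first £4,250 of the bill goes to the deductible.
The remaining £39,752 (= £44,002 − £4,250) moves to the copay.
Copay on this service: £30.
So the member owes £4,250 + £30 = £4,280 before any cap.
Cumulative spending £0 + £4,280 = £4,280 stays under the £18,550 maximum.

£4,280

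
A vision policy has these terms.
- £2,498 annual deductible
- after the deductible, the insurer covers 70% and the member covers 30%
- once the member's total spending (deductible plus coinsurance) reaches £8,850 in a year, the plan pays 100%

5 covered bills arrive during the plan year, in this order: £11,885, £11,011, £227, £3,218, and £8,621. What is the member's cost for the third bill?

£68.10

Claim 1 (£11,885): £2,498 to deductible, leaving £9,387; 30% of £9,387 = £2,816.10. Member owes £5,314.10 (running OOP £5,314.10).
Claim 2 (£11,011): 30% coinsurance on £11,011 = £3,303.30. Member pays £3,303.30; OOP now £8,617.40.
Claim 3 (£227): deductible already satisfied, so member's share is 30% × £227 = £68.10. Member owes £68.10 (running OOP £8,685.50).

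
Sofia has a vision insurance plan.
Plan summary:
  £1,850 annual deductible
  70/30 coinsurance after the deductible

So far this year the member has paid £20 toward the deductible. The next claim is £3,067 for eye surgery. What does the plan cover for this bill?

£865.90

Remaining deductible: £1,850 − £20 = £1,830.
The remaining £1,237 (= £3,067 − £1,830) moves to coinsurance.
30% of £1,237 = £371.10 falls to the member.
Member responsibility: £1,830 + £371.10 = £2,201.10.
The plan picks up £3,067 − £2,201.10 = £865.90.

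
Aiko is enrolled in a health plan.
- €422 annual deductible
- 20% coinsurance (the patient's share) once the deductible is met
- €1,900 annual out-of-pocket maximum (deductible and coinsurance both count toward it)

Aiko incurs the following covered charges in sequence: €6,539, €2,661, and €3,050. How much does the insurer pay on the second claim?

Claim 1 — €6,539: deductible takes €422, €6,117 remains; patient's 20% is €1,223.40. Patient owes €1,645.40 (running OOP €1,645.40). Plan pays €6,539 − €1,645.40 = €4,893.60.
Claim 2 — €2,661: deductible already satisfied, so patient's share is 20% × €2,661 = €532.20. OOP would hit €2,177.60 > €1,900, so the cap limits the patient to €1,900 − €1,645.40 = €254.60. Plan pays €2,661 − €254.60 = €2,406.40.

€2,406.40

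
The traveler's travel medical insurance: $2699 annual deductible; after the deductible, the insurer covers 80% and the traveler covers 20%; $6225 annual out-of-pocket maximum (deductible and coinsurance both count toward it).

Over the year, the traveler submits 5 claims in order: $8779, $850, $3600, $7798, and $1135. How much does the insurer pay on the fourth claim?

Claim 1 — $8779: $2699 finishes the deductible; $6080 goes to coinsurance; coinsurance $6080 × 20% = $1216. Cost to traveler: $3915. OOP to date $3915. Insurer: $8779 − $3915 = $4864.
Claim 2 — $850: deductible already satisfied, so traveler's share is 20% × $850 = $170. Traveler owes $170 (running OOP $4085). Plan pays $850 − $170 = $680.
Claim 3 — $3600: deductible already satisfied, so traveler's share is 20% × $3600 = $720. Cost to traveler: $720. OOP to date $4805. Insurer: $3600 − $720 = $2880.
Claim 4 — $7798: 20% coinsurance on $7798 = $1559.60. That would push OOP to $6364.60, over the $6225 cap, so traveler pays $6225 − $4805 = $1420. Plan pays $7798 − $1420 = $6378.

$6378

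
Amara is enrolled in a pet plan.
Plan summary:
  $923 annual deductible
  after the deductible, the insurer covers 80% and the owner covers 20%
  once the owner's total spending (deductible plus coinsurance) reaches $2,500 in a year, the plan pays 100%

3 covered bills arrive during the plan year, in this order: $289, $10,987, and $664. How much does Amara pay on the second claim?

$2,211

Bill 1, $289: fully absorbed by the deductible. Owner owes $289 (running OOP $289).
Bill 2, $10,987: deductible takes $634, $10,353 remains; owner's 20% is $2,070.60. Together that's $634 + $2,070.60 = $2,704.60. Adding that to $289 gives $2,993.60, past the $2,500 cap; owner pays only $2,500 − $289 = $2,211.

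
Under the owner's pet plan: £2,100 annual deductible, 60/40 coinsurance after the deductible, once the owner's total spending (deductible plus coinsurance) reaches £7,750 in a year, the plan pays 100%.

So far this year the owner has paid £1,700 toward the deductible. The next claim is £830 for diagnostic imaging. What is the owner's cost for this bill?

£1,700 of the £2,100 deductible is already met, leaving £400.
That leaves £830 − £400 = £430 for coinsurance.
Owner's 40% share of £430 is £172.
Owner responsibility before any cap: £400 + £172 = £572.
Year-to-date out-of-pocket becomes £1,700 + £572 = £2,272, still under the £7,750 maximum, so no cap applies.

£572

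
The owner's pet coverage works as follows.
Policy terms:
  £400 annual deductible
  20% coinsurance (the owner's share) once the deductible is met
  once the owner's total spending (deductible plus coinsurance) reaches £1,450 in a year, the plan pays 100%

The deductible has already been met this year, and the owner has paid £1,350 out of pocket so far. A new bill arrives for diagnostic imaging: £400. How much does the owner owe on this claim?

With the deductible met, the entire £400 is subject to coinsurance.
20% of £400 = £80 falls to the owner.
Cumulative spending £1,350 + £80 = £1,430 stays under the £1,450 maximum.

£80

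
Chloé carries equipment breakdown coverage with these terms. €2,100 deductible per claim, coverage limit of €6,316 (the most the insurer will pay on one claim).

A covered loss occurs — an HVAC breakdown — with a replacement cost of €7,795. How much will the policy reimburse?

After the deductible, €7,795 − €2,100 = €5,695 remains.
€5,695 is within the €6,316 limit, so the insurer pays €5,695.

€5,695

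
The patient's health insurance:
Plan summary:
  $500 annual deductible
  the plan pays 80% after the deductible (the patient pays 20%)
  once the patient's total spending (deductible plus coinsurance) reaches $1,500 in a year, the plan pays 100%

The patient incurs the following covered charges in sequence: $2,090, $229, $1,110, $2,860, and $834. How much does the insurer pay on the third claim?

$888

Claim 1 — $2,090: $500 to deductible, leaving $1,590; patient's 20% is $318. Patient owes $818 (running OOP $818). Insurer: $2,090 − $818 = $1,272.
Claim 2 — $229: deductible already satisfied, so patient's share is 20% × $229 = $45.80. Cost to patient: $45.80. OOP to date $863.80. Plan pays $229 − $45.80 = $183.20.
Claim 3 — $1,110: deductible already satisfied, so patient's share is 20% × $1,110 = $222. Patient owes $222 (running OOP $1,085.80). Insurer: $1,110 − $222 = $888.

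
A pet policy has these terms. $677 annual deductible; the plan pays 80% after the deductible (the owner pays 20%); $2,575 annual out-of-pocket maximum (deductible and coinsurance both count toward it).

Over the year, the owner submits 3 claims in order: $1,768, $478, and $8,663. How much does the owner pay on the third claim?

Bill 1, $1,768: $677 to deductible, leaving $1,091; coinsurance $1,091 × 20% = $218.20. Owner owes $895.20 (running OOP $895.20).
Bill 2, $478: deductible met; 20% of $478 = $95.60. Cost to owner: $95.60. OOP to date $990.80.
Bill 3, $8,663: deductible met; 20% of $8,663 = $1,732.60. Adding that to $990.80 gives $2,723.40, past the $2,575 cap; owner pays only $2,575 − $990.80 = $1,584.20.

$1,584.20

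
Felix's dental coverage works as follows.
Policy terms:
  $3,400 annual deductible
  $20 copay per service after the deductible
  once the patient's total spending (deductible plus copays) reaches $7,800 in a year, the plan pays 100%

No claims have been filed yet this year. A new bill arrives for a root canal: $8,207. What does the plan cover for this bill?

$4,787

The full $3,400 deductible is still open; $3,400 of this bill applies to it.
After the $3,400 deductible portion, $8,207 − $3,400 = $4,807 is subject to the copay.
Copay on this service: $20.
So the patient owes $3,400 + $20 = $3,420 before any cap.
Total out-of-pocket so far would be $0 + $3,420 = $3,420, below the $7,800 cap — no reduction.
Insurer pays the balance: $8,207 − $3,420 = $4,787.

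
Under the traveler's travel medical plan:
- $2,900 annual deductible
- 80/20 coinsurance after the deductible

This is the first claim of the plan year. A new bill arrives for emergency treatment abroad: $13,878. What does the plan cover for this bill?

Nothing has been paid toward the $2,900 deductible, so the first $2,900 of this charge is applied there.
That leaves $13,878 − $2,900 = $10,978 for coinsurance.
20% of $10,978 = $2,195.60 falls to the traveler.
That puts the traveler's cost at $2,900 + $2,195.60 = $5,095.60.
Insurer pays the balance: $13,878 − $5,095.60 = $8,782.40.

$8,782.40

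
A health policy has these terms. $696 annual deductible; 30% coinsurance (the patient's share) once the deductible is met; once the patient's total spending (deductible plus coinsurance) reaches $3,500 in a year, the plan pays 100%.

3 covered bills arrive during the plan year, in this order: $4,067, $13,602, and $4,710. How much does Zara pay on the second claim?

Bill 1, $4,067: $696 finishes the deductible; $3,371 goes to coinsurance; coinsurance $3,371 × 30% = $1,011.30. Patient pays $1,707.30; OOP now $1,707.30.
Bill 2, $13,602: deductible met; 30% of $13,602 = $4,080.60. OOP would hit $5,787.90 > $3,500, so the cap limits the patient to $3,500 − $1,707.30 = $1,792.70.

$1,792.70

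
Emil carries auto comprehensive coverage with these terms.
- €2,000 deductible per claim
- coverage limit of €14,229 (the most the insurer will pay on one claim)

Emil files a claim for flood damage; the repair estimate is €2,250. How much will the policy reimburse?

€250

After the deductible, €2,250 − €2,000 = €250 remains.
That's under the €14,229 cap, so the insurer reimburses the full €250.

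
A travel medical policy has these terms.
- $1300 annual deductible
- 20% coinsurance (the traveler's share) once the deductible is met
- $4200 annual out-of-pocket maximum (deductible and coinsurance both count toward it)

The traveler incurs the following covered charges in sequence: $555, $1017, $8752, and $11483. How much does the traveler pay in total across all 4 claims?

#1 ($555): entire amount goes to the deductible. Traveler pays $555; OOP now $555.
#2 ($1017): deductible takes $745, $272 remains; coinsurance $272 × 20% = $54.40. Traveler pays $799.40; OOP now $1354.40.
#3 ($8752): deductible met; 20% of $8752 = $1750.40. Traveler pays $1750.40; OOP now $3104.80.
#4 ($11483): deductible met; 20% of $11483 = $2296.60. OOP would hit $5401.40 > $4200, so the cap limits the traveler to $4200 − $3104.80 = $1095.20.
Total paid by the traveler: $555 + $799.40 + $1750.40 + $1095.20 = $4200.

$4200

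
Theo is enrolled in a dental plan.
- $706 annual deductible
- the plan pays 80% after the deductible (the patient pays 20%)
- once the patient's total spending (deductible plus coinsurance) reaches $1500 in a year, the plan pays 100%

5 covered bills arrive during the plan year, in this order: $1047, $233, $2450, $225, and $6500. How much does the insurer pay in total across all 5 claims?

Claim 1 ($1047): $706 finishes the deductible; $341 goes to coinsurance; 20% of $341 = $68.20. Patient owes $774.20 (running OOP $774.20). Insurer: $1047 − $774.20 = $272.80.
Claim 2 ($233): deductible already satisfied, so patient's share is 20% × $233 = $46.60. Patient pays $46.60; OOP now $820.80. Plan pays $233 − $46.60 = $186.40.
Claim 3 ($2450): deductible met; 20% of $2450 = $490. Patient pays $490; OOP now $1310.80. Insurer: $2450 − $490 = $1960.
Claim 4 ($225): deductible met; 20% of $225 = $45. Cost to patient: $45. OOP to date $1355.80. Plan pays $225 − $45 = $180.
Claim 5 ($6500): deductible met; 20% of $6500 = $1300. OOP would hit $2655.80 > $1500, so the cap limits the patient to $1500 − $1355.80 = $144.20. Insurer: $6500 − $144.20 = $6355.80.
Insurer total = bills − patient's total = $10455 − $1500 = $8955.

$8955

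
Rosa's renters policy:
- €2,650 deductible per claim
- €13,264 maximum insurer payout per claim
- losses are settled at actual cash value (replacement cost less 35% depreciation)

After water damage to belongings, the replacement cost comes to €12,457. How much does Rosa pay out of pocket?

Depreciate 35%: the covered value is €12,457 × 0.65 = €8,097.05.
After the deductible, €8,097.05 − €2,650 = €5,447.05 remains.
That's under the €13,264 cap, so the insurer reimburses the full €5,447.05.
Out of pocket: €12,457 − €5,447.05 = €7,009.95.

€7,009.95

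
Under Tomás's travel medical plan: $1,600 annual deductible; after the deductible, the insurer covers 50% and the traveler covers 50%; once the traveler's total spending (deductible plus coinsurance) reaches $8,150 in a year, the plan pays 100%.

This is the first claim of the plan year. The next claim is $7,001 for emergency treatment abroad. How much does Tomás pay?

Deductible not yet touched, so the first $1,600 of the bill goes to the deductible.
After the $1,600 deductible portion, $7,001 − $1,600 = $5,401 is subject to coinsurance.
Coinsurance: $5,401 × 50% = $2,700.50.
Traveler responsibility before any cap: $1,600 + $2,700.50 = $4,300.50.
Total out-of-pocket so far would be $0 + $4,300.50 = $4,300.50, below the $8,150 cap — no reduction.

$4,300.50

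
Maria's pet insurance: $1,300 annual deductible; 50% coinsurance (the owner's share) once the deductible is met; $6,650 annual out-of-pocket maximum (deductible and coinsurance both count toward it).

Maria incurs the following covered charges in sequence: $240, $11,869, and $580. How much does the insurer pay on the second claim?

Claim 1 — $240: fully absorbed by the deductible. Owner owes $240 (running OOP $240). Insurer: $240 − $240 = $0.
Claim 2 — $11,869: $1,060 to deductible, leaving $10,809; owner's 50% is $5,404.50. Deductible plus coinsurance: $1,060 + $5,404.50 = $6,464.50. OOP would hit $6,704.50 > $6,650, so the cap limits the owner to $6,650 − $240 = $6,410. Insurer: $11,869 − $6,410 = $5,459.

$5,459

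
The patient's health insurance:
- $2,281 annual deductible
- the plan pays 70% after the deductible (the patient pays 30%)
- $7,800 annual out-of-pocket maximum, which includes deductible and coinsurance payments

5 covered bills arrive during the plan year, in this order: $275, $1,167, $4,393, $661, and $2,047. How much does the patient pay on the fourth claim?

$198.30

Bill 1, $275: entire amount goes to the deductible. Patient pays $275; OOP now $275.
Bill 2, $1,167: entire amount goes to the deductible. Cost to patient: $1,167. OOP to date $1,442.
Bill 3, $4,393: $839 finishes the deductible; $3,554 goes to coinsurance; 30% of $3,554 = $1,066.20. Cost to patient: $1,905.20. OOP to date $3,347.20.
Bill 4, $661: 30% coinsurance on $661 = $198.30. Patient owes $198.30 (running OOP $3,545.50).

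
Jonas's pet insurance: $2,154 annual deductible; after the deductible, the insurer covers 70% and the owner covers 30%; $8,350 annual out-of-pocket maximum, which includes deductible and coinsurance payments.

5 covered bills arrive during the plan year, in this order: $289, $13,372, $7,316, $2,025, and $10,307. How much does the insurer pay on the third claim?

$5,121.20

Claim 1 ($289): fully absorbed by the deductible. Owner pays $289; OOP now $289. Plan pays $289 − $289 = $0.
Claim 2 ($13,372): $1,865 to deductible, leaving $11,507; 30% of $11,507 = $3,452.10. Owner pays $5,317.10; OOP now $5,606.10. Plan pays $13,372 − $5,317.10 = $8,054.90.
Claim 3 ($7,316): deductible met; 30% of $7,316 = $2,194.80. Owner pays $2,194.80; OOP now $7,800.90. Plan pays $7,316 − $2,194.80 = $5,121.20.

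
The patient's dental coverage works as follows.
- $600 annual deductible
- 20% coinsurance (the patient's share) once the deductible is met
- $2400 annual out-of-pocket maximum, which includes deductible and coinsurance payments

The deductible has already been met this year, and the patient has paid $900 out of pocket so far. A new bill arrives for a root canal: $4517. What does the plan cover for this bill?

The deductible is already satisfied, so the full bill goes to coinsurance.
Patient's 20% share of $4517 is $903.40.
Cumulative spending $900 + $903.40 = $1803.40 stays under the $2400 maximum.
Insurer pays the balance: $4517 − $903.40 = $3613.60.

$3613.60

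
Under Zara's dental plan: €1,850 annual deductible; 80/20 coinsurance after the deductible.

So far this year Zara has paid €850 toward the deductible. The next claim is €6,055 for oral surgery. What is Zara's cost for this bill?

€850 of the €1,850 deductible is already met, leaving €1,000.
That leaves €6,055 − €1,000 = €5,055 for coinsurance.
Patient's 20% share of €5,055 is €1,011.
That puts the patient's cost at €1,000 + €1,011 = €2,011.

€2,011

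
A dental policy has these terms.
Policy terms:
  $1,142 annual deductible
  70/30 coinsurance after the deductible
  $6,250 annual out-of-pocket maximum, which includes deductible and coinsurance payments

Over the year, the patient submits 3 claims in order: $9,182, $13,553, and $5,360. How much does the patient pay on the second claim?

$2,696

Claim 1 ($9,182): $1,142 finishes the deductible; $8,040 goes to coinsurance; coinsurance $8,040 × 30% = $2,412. Patient pays $3,554; OOP now $3,554.
Claim 2 ($13,553): deductible met; 30% of $13,553 = $4,065.90. OOP would hit $7,619.90 > $6,250, so the cap limits the patient to $6,250 − $3,554 = $2,696.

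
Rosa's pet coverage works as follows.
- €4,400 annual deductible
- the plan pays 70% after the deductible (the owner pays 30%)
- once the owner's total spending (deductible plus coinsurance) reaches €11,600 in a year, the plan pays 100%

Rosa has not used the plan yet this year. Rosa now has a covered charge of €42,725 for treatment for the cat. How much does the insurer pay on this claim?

€31,125

Deductible not yet touched, so the first €4,400 of the bill goes to the deductible.
After the €4,400 deductible portion, €42,725 − €4,400 = €38,325 is subject to coinsurance.
Owner's 30% share of €38,325 is €11,497.50.
So the owner owes €4,400 + €11,497.50 = €15,897.50 before any cap.
Year-to-date out-of-pocket would reach €0 + €15,897.50 = €15,897.50, above the €11,600 maximum, so the owner pays only €11,600 − €0 = €11,600.
The plan picks up €42,725 − €11,600 = €31,125.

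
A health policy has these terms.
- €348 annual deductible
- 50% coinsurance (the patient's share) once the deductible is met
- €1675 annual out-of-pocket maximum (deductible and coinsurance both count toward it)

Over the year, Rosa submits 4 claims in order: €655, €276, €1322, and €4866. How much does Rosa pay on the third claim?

€661

#1 (€655): €348 finishes the deductible; €307 goes to coinsurance; 50% of €307 = €153.50. Patient pays €501.50; OOP now €501.50.
#2 (€276): 50% coinsurance on €276 = €138. Cost to patient: €138. OOP to date €639.50.
#3 (€1322): 50% coinsurance on €1322 = €661. Patient pays €661; OOP now €1300.50.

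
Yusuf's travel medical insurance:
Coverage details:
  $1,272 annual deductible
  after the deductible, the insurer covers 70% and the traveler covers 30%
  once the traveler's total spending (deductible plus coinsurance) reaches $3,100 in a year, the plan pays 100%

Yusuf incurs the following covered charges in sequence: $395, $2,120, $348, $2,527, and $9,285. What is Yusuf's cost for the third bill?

$104.40

#1 ($395): fully absorbed by the deductible. Traveler pays $395; OOP now $395.
#2 ($2,120): deductible takes $877, $1,243 remains; traveler's 30% is $372.90. Traveler owes $1,249.90 (running OOP $1,644.90).
#3 ($348): deductible already satisfied, so traveler's share is 30% × $348 = $104.40. Cost to traveler: $104.40. OOP to date $1,749.30.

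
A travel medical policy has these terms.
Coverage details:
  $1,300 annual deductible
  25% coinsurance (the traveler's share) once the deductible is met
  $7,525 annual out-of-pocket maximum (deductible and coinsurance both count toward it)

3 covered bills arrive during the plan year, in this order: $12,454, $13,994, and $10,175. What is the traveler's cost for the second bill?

$3,436.50

Bill 1, $12,454: $1,300 to deductible, leaving $11,154; coinsurance $11,154 × 25% = $2,788.50. Traveler owes $4,088.50 (running OOP $4,088.50).
Bill 2, $13,994: deductible already satisfied, so traveler's share is 25% × $13,994 = $3,498.50. Adding that to $4,088.50 gives $7,587, past the $7,525 cap; traveler pays only $7,525 − $4,088.50 = $3,436.50.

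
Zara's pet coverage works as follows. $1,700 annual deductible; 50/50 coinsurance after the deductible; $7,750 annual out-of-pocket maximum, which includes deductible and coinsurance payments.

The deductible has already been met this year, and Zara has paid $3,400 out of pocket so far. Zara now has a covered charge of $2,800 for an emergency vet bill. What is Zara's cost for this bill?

$1,400

With the deductible met, the entire $2,800 is subject to coinsurance.
Owner's 50% share of $2,800 is $1,400.
Cumulative spending $3,400 + $1,400 = $4,800 stays under the $7,750 maximum.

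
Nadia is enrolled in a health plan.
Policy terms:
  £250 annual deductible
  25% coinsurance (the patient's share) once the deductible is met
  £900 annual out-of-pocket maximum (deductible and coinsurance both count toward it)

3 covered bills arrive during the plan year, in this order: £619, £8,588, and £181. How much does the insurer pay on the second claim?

Claim 1 — £619: £250 finishes the deductible; £369 goes to coinsurance; 25% of £369 = £92.25. Patient pays £342.25; OOP now £342.25. Plan pays £619 − £342.25 = £276.75.
Claim 2 — £8,588: 25% coinsurance on £8,588 = £2,147. OOP would hit £2,489.25 > £900, so the cap limits the patient to £900 − £342.25 = £557.75. Plan pays £8,588 − £557.75 = £8,030.25.

£8,030.25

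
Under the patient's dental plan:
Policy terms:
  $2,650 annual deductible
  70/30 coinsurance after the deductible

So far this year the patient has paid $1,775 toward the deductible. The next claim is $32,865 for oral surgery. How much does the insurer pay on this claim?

$22,393

Deductible still to meet: $2,650 − $1,775 = $875.
That leaves $32,865 − $875 = $31,990 for coinsurance.
Coinsurance: $31,990 × 30% = $9,597.
That puts the patient's cost at $875 + $9,597 = $10,472.
The insurer covers the remainder: $32,865 − $10,472 = $22,393.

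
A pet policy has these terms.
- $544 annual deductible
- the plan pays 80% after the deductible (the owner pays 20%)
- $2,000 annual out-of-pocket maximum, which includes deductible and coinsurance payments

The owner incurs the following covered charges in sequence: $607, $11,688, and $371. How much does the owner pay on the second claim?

$1,443.40

Claim 1 ($607): $544 finishes the deductible; $63 goes to coinsurance; coinsurance $63 × 20% = $12.60. Owner pays $556.60; OOP now $556.60.
Claim 2 ($11,688): 20% coinsurance on $11,688 = $2,337.60. That would push OOP to $2,894.20, over the $2,000 cap, so owner pays $2,000 − $556.60 = $1,443.40.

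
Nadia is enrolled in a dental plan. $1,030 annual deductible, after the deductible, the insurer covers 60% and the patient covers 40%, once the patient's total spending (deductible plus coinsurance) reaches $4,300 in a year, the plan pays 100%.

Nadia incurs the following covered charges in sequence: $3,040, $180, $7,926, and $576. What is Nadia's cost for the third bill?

Bill 1, $3,040: deductible takes $1,030, $2,010 remains; coinsurance $2,010 × 40% = $804. Patient owes $1,834 (running OOP $1,834).
Bill 2, $180: deductible already satisfied, so patient's share is 40% × $180 = $72. Cost to patient: $72. OOP to date $1,906.
Bill 3, $7,926: 40% coinsurance on $7,926 = $3,170.40. That would push OOP to $5,076.40, over the $4,300 cap, so patient pays $4,300 − $1,906 = $2,394.

$2,394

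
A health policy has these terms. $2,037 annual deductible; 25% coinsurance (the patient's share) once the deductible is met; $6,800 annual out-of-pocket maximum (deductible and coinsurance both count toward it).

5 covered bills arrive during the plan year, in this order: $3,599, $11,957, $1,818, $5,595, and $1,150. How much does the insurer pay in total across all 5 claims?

$17,319

#1 ($3,599): $2,037 to deductible, leaving $1,562; coinsurance $1,562 × 25% = $390.50. Patient pays $2,427.50; OOP now $2,427.50. Insurer: $3,599 − $2,427.50 = $1,171.50.
#2 ($11,957): 25% coinsurance on $11,957 = $2,989.25. Cost to patient: $2,989.25. OOP to date $5,416.75. Insurer: $11,957 − $2,989.25 = $8,967.75.
#3 ($1,818): 25% coinsurance on $1,818 = $454.50. Patient owes $454.50 (running OOP $5,871.25). Plan pays $1,818 − $454.50 = $1,363.50.
#4 ($5,595): deductible met; 25% of $5,595 = $1,398.75. Adding that to $5,871.25 gives $7,270, past the $6,800 cap; patient pays only $6,800 − $5,871.25 = $928.75. Plan pays $5,595 − $928.75 = $4,666.25.
#5 ($1,150): 25% coinsurance on $1,150 = $287.50. OOP would hit $7,087.50 > $6,800, so the cap limits the patient to $6,800 − $6,800 = $0. Plan pays $1,150 − $0 = $1,150.
Insurer total: $1,171.50 + $8,967.75 + $1,363.50 + $4,666.25 + $1,150 = $17,319.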